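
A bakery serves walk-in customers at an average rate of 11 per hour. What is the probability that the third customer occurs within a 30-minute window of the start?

0.9116

Over the interval, μ = 11 × 0.5 = 5.5 (a 30-minute window = 0.5 hours).
The third arrival falls in the interval iff at least 3 events occur there: P(S_3 ≤ t) = P(N ≥ 3) = 1 − P(N ≤ 2) ≈ 0.9116.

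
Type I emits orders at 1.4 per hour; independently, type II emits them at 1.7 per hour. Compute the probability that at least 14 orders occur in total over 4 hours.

0.3613

Independent Poisson processes superpose: combined rate λ = 1.4 + 1.7 = 3.1 per hour.
Over the interval, μ = 3.1 × 4 = 12.4 (4 hours).
P(N ≥ 14) = 1 − P(N ≤ 13) ≈ 0.3613.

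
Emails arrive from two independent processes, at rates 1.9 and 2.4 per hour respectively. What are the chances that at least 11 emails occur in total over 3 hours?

Independent Poisson processes superpose: combined rate λ = 1.9 + 2.4 = 4.3 per hour.
Over the interval, μ = 4.3 × 3 = 12.9 (3 hours).
P(N ≥ 11) = 1 − P(N ≤ 10) ≈ 0.7396.

0.7396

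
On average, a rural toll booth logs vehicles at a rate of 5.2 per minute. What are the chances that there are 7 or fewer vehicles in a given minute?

0.8449

With mean μ = 5.2 per minute,
P(N ≤ 7) = Σ_{j=0}^{7} e^(−μ) μ^j/j! ≈ 0.8449.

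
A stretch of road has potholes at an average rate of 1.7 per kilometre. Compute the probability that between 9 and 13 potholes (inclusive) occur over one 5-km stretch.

Over the interval, μ = 1.7 × 5 = 8.5 (a 5-km stretch = 5 kilometres).
P(9 ≤ N ≤ 13) = Σ_{j=9}^{13} e^(−8.5) · 8.5^j/j! ≈ 0.4255.

0.4255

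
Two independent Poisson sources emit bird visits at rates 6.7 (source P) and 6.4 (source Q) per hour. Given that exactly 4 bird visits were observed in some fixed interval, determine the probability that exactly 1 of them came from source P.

0.2386

Given the total, each event is independently from source P with probability p = λ_P/(λ_P+λ_Q) = 6.7/13.1 ≈ 0.5115.
So K ~ Binomial(4, 6.7/13.1): P(K = 1) = C(4,1) · (6.7/13.1)^1 · (6.4/13.1)^3 ≈ 0.2386.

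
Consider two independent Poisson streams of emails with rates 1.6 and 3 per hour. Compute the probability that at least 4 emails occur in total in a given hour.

0.6743

Independent Poisson processes superpose: combined rate λ = 1.6 + 3 = 4.6 per hour.
So μ = 4.6.
P(N ≥ 4) = 1 − P(N ≤ 3) ≈ 0.6743.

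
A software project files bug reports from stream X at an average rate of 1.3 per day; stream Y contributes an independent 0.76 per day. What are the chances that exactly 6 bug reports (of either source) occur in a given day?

Independent Poisson processes superpose: combined rate λ = 1.3 + 0.76 = 2.06 per day.
So μ = 2.06.
P(N = 6) = e^(−2.06) · 2.06^6/6! ≈ 0.0135.

0.0135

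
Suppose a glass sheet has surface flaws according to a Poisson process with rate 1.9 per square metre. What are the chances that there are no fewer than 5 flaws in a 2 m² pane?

Over the interval, μ = 1.9 × 2 = 3.8 (a 2 m² pane = 2 square metres).
P(N ≥ 5) = 1 − P(N ≤ 4) = 1 − Σ_{j=0}^{4} e^(−μ) μ^j/j! ≈ 0.3322.

0.3322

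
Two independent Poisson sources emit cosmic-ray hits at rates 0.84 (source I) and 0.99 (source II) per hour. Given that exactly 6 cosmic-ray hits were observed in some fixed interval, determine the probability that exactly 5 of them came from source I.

Given the total, each event is independently from source I with probability p = λ_I/(λ_I+λ_II) = 0.84/1.83 ≈ 0.4590.
So K ~ Binomial(6, 0.84/1.83): P(K = 5) = C(6,5) · (0.84/1.83)^5 · (0.99/1.83)^1 ≈ 0.0661.

0.0661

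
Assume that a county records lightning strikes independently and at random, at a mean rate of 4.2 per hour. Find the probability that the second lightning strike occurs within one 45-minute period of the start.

0.8222

Over the interval, μ = 4.2 × 0.75 = 3.15 (a 45-minute period = 0.75 hours).
The second arrival falls in the interval iff at least 2 events occur there: P(S_2 ≤ t) = P(N ≥ 2) = 1 − P(N ≤ 1) ≈ 0.8222.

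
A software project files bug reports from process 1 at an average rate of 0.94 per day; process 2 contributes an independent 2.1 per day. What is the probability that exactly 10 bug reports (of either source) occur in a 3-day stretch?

Independent Poisson processes superpose: combined rate λ = 0.94 + 2.1 = 3.04 per day.
Over the interval, μ = 3.04 × 3 = 9.12 (a 3-day stretch = 3 days).
P(N = 10) = e^(−9.12) · 9.12^10/10! ≈ 0.1201.

0.1201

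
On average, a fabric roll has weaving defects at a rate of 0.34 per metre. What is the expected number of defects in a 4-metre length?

E[N] = λt = 0.34 × 4 = 1.36 (a 4-metre length = 4 metres).

1.36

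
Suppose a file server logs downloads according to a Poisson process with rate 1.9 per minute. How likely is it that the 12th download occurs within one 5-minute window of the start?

0.2480

Over the interval, μ = 1.9 × 5 = 9.5 (a 5-minute window = 5 minutes).
The 12th arrival falls in the interval iff at least 12 events occur there: P(S_12 ≤ t) = P(N ≥ 12) = 1 − P(N ≤ 11) ≈ 0.2480.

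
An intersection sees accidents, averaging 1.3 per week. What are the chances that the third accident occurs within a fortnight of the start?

0.4816

Over the interval, μ = 1.3 × 2 = 2.6 (a fortnight = 2 weeks).
The third arrival falls in the interval iff at least 3 events occur there: P(S_3 ≤ t) = P(N ≥ 3) = 1 − P(N ≤ 2) ≈ 0.4816.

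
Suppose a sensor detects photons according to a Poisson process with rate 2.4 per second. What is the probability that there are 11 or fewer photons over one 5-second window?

0.4616

Over the interval, μ = 2.4 × 5 = 12 (a 5-second window = 5 seconds).
P(N ≤ 11) = Σ_{j=0}^{11} e^(−μ) μ^j/j! ≈ 0.4616.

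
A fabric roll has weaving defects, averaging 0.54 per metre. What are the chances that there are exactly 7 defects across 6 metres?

Over the interval, μ = 0.54 × 6 = 3.24 (6 metres).
P(N = 7) = e^(−μ) μ^7/7! = e^(−3.24) · 3.24^7/5040 ≈ 0.0291.

0.0291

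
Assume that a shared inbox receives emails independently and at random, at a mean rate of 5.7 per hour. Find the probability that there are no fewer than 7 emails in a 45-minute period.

Over the interval, μ = 5.7 × 0.75 = 4.275 (a 45-minute period = 0.75 hours).
P(N ≥ 7) = 1 − P(N ≤ 6) = 1 − Σ_{j=0}^{6} e^(−μ) μ^j/j! ≈ 0.1412.

0.1412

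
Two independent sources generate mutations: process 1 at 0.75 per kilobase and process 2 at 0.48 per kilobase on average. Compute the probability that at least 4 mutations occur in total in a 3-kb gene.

0.5038

Independent Poisson processes superpose: combined rate λ = 0.75 + 0.48 = 1.23 per kilobase.
Over the interval, μ = 1.23 × 3 = 3.69 (a 3-kb gene = 3 kilobases).
P(N ≥ 4) = 1 − P(N ≤ 3) ≈ 0.5038.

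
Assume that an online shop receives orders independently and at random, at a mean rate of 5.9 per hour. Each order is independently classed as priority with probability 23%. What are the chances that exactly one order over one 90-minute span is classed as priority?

0.2659

Thinning: the orders that are classed as priority themselves form a Poisson process with rate 0.23 × 5.9 = 1.357 per hour.
Over the interval, μ = 1.357 × 1.5 = 2.0355 (a 90-minute span = 1.5 hours).
P(N = 1) = e^(−2.0355) · 2.0355^1/1! ≈ 0.2659.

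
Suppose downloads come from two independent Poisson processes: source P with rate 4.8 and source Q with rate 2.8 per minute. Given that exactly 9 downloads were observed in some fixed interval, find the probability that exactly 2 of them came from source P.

0.0132

Given the total, each event is independently from source P with probability p = λ_P/(λ_P+λ_Q) = 4.8/7.6 ≈ 0.6316.
So K ~ Binomial(9, 4.8/7.6): P(K = 2) = C(9,2) · (4.8/7.6)^2 · (2.8/7.6)^7 ≈ 0.0132.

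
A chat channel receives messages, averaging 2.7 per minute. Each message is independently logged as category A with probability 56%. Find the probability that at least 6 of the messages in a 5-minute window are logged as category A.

0.7651

Thinning: the messages that are logged as category A themselves form a Poisson process with rate 0.56 × 2.7 = 1.512 per minute.
Over the interval, μ = 1.512 × 5 = 7.56 (a 5-minute window = 5 minutes).
P(N ≥ 6) = 1 − P(N ≤ 5) ≈ 0.7651.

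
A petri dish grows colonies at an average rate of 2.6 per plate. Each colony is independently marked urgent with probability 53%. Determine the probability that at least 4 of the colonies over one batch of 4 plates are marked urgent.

0.7997

Thinning: the colonies that are marked urgent themselves form a Poisson process with rate 0.53 × 2.6 = 1.378 per plate.
Over the interval, μ = 1.378 × 4 = 5.512 (a batch of 4 plates = 4 plates).
P(N ≥ 4) = 1 − P(N ≤ 3) ≈ 0.7997.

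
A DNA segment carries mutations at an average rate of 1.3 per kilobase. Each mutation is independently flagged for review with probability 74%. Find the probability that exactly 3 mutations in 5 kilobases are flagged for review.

Thinning: the mutations that are flagged for review themselves form a Poisson process with rate 0.74 × 1.3 = 0.962 per kilobase.
Over the interval, μ = 0.962 × 5 = 4.81 (5 kilobases).
P(N = 3) = e^(−4.81) · 4.81^3/3! ≈ 0.1511.

0.1511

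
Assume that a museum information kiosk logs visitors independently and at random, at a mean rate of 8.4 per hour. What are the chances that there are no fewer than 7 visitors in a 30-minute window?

Over the interval, μ = 8.4 × 0.5 = 4.2 (a 30-minute window = 0.5 hours).
P(N ≥ 7) = 1 − P(N ≤ 6) = 1 − Σ_{j=0}^{6} e^(−μ) μ^j/j! ≈ 0.1325.

0.1325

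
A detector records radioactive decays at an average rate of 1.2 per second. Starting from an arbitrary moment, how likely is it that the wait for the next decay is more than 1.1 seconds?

The wait for the next event is exponential with rate λ = 1.2 per second.
P(T > 1.1) = e^(−λt) = e^(−1.2 × 1.1) = e^(−1.32) ≈ 0.2671.

0.2671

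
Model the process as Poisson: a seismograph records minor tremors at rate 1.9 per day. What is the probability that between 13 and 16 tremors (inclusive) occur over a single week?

0.3827

Over the interval, μ = 1.9 × 7 = 13.3 (a week = 7 days).
P(13 ≤ N ≤ 16) = Σ_{j=13}^{16} e^(−13.3) · 13.3^j/j! ≈ 0.3827.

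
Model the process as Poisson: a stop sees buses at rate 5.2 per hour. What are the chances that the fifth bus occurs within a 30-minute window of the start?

0.1226

Over the interval, μ = 5.2 × 0.5 = 2.6 (a 30-minute window = 0.5 hours).
The fifth arrival falls in the interval iff at least 5 events occur there: P(S_5 ≤ t) = P(N ≥ 5) = 1 − P(N ≤ 4) ≈ 0.1226.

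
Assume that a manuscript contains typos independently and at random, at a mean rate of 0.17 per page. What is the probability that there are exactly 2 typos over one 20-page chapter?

0.1929

Over the interval, μ = 0.17 × 20 = 3.4 (a 20-page chapter = 20 pages).
P(N = 2) = e^(−μ) μ^2/2! = e^(−3.4) · 3.4^2/2 ≈ 0.1929.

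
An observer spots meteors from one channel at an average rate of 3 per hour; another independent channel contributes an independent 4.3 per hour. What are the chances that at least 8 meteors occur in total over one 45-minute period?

0.1874

Independent Poisson processes superpose: combined rate λ = 3 + 4.3 = 7.3 per hour.
Over the interval, μ = 7.3 × 0.75 = 5.475 (a 45-minute period = 0.75 hours).
P(N ≥ 8) = 1 − P(N ≤ 7) ≈ 0.1874.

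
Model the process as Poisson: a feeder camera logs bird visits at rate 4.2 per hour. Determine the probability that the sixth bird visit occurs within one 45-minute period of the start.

0.0998

Over the interval, μ = 4.2 × 0.75 = 3.15 (a 45-minute period = 0.75 hours).
The sixth arrival falls in the interval iff at least 6 events occur there: P(S_6 ≤ t) = P(N ≥ 6) = 1 − P(N ≤ 5) ≈ 0.0998.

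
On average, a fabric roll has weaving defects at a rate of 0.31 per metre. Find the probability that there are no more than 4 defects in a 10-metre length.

0.7982

Over the interval, μ = 0.31 × 10 = 3.1 (a 10-metre length = 10 metres).
P(N ≤ 4) = Σ_{j=0}^{4} e^(−μ) μ^j/j! ≈ 0.7982.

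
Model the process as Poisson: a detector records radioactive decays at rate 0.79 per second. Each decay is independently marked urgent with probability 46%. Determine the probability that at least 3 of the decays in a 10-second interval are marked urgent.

0.7032

Thinning: the decays that are marked urgent themselves form a Poisson process with rate 0.46 × 0.79 = 0.3634 per second.
Over the interval, μ = 0.3634 × 10 = 3.634 (a 10-second interval = 10 seconds).
P(N ≥ 3) = 1 − P(N ≤ 2) ≈ 0.7032.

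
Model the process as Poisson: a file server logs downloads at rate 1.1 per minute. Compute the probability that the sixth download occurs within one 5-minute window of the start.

0.4711

Over the interval, μ = 1.1 × 5 = 5.5 (a 5-minute window = 5 minutes).
The sixth arrival falls in the interval iff at least 6 events occur there: P(S_6 ≤ t) = P(N ≥ 6) = 1 − P(N ≤ 5) ≈ 0.4711.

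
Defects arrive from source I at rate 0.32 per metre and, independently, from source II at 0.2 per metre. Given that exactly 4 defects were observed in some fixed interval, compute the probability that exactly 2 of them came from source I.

Given the total, each event is independently from source I with probability p = λ_I/(λ_I+λ_II) = 0.32/0.52 ≈ 0.6154.
So K ~ Binomial(4, 0.32/0.52): P(K = 2) = C(4,2) · (0.32/0.52)^2 · (0.2/0.52)^2 ≈ 0.3361.

0.3361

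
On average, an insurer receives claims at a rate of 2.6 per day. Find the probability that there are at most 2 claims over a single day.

With mean μ = 2.6 per day,
P(N ≤ 2) = Σ_{j=0}^{2} e^(−μ) μ^j/j! ≈ 0.5184.

0.5184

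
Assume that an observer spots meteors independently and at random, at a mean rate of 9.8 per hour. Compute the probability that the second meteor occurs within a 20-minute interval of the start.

0.8373

Over the interval, μ = 9.8 × 1/3 ≈ 3.26667 (a 20-minute interval = 1/3 hours).
The second arrival falls in the interval iff at least 2 events occur there: P(S_2 ≤ t) = P(N ≥ 2) = 1 − P(N ≤ 1) ≈ 0.8373.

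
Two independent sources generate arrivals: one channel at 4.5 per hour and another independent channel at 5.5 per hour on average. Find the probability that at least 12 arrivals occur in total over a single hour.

0.3032

Independent Poisson processes superpose: combined rate λ = 4.5 + 5.5 = 10 per hour.
So μ = 10.
P(N ≥ 12) = 1 − P(N ≤ 11) ≈ 0.3032.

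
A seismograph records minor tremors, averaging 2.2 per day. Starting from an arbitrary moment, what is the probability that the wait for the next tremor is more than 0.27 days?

The wait for the next event is exponential with rate λ = 2.2 per day.
P(T > 0.27) = e^(−λt) = e^(−2.2 × 0.27) = e^(−0.594) ≈ 0.5521.

0.5521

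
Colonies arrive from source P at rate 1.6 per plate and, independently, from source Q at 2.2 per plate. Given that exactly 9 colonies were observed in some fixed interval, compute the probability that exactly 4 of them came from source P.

0.2576

Given the total, each event is independently from source P with probability p = λ_P/(λ_P+λ_Q) = 1.6/3.8 ≈ 0.4211.
So K ~ Binomial(9, 1.6/3.8): P(K = 4) = C(9,4) · (1.6/3.8)^4 · (2.2/3.8)^5 ≈ 0.2576.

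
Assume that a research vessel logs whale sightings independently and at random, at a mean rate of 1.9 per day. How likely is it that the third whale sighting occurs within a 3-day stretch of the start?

Over the interval, μ = 1.9 × 3 = 5.7 (a 3-day stretch = 3 days).
The third arrival falls in the interval iff at least 3 events occur there: P(S_3 ≤ t) = P(N ≥ 3) = 1 − P(N ≤ 2) ≈ 0.9232.

0.9232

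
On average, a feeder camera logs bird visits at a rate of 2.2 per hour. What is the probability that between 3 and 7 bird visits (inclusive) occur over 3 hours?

Over the interval, μ = 2.2 × 3 = 6.6 (3 hours).
P(3 ≤ N ≤ 7) = Σ_{j=3}^{7} e^(−6.6) · 6.6^j/j! ≈ 0.6181.

0.6181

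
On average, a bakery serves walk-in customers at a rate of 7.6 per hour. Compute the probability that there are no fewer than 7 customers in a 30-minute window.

Over the interval, μ = 7.6 × 0.5 = 3.8 (a 30-minute window = 0.5 hours).
P(N ≥ 7) = 1 − P(N ≤ 6) = 1 − Σ_{j=0}^{6} e^(−μ) μ^j/j! ≈ 0.0909.

0.0909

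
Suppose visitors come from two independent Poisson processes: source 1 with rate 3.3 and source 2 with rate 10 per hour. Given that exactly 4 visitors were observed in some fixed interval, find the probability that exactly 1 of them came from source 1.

Given the total, each event is independently from source 1 with probability p = λ_1/(λ_1+λ_2) = 3.3/13.3 ≈ 0.2481.
So K ~ Binomial(4, 3.3/13.3): P(K = 1) = C(4,1) · (3.3/13.3)^1 · (10/13.3)^3 ≈ 0.4219.

0.4219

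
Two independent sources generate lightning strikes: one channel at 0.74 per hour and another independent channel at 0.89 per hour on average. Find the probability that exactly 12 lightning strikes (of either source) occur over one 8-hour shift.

Independent Poisson processes superpose: combined rate λ = 0.74 + 0.89 = 1.63 per hour.
Over the interval, μ = 1.63 × 8 = 13.04 (an 8-hour shift = 8 hours).
P(N = 12) = e^(−13.04) · 13.04^12/12! ≈ 0.1096.

0.1096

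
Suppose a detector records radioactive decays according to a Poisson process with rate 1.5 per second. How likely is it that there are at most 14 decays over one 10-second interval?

0.4657

Over the interval, μ = 1.5 × 10 = 15 (a 10-second interval = 10 seconds).
P(N ≤ 14) = Σ_{j=0}^{14} e^(−μ) μ^j/j! ≈ 0.4657.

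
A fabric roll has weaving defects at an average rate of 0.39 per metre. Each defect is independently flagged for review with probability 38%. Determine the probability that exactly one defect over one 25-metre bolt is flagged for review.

0.0911

Thinning: the defects that are flagged for review themselves form a Poisson process with rate 0.38 × 0.39 = 0.1482 per metre.
Over the interval, μ = 0.1482 × 25 = 3.705 (a 25-metre bolt = 25 metres).
P(N = 1) = e^(−3.705) · 3.705^1/1! ≈ 0.0911.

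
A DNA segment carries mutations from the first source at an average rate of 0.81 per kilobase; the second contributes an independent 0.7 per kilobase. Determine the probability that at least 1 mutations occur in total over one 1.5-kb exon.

0.8962

Independent Poisson processes superpose: combined rate λ = 0.81 + 0.7 = 1.51 per kilobase.
Over the interval, μ = 1.51 × 1.5 = 2.265 (a 1.5-kb exon = 1.5 kilobases).
P(N ≥ 1) = 1 − P(N ≤ 0) ≈ 0.8962.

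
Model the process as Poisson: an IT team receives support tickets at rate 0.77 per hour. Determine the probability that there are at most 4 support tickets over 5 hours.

Over the interval, μ = 0.77 × 5 = 3.85 (5 hours).
P(N ≤ 4) = Σ_{j=0}^{4} e^(−μ) μ^j/j! ≈ 0.6581.

0.6581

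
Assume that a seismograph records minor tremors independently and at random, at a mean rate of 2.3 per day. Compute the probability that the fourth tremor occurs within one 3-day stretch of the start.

0.9129

Over the interval, μ = 2.3 × 3 = 6.9 (a 3-day stretch = 3 days).
The fourth arrival falls in the interval iff at least 4 events occur there: P(S_4 ≤ t) = P(N ≥ 4) = 1 − P(N ≤ 3) ≈ 0.9129.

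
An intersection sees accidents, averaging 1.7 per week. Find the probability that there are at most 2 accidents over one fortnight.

0.3397

Over the interval, μ = 1.7 × 2 = 3.4 (a fortnight = 2 weeks).
P(N ≤ 2) = Σ_{j=0}^{2} e^(−μ) μ^j/j! ≈ 0.3397.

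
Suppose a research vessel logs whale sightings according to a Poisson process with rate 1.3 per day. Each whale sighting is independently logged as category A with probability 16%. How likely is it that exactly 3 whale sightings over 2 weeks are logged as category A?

0.2237

Thinning: the whale sightings that are logged as category A themselves form a Poisson process with rate 0.16 × 1.3 = 0.208 per day.
Over the interval, μ = 0.208 × 14 = 2.912 (2 weeks = 14 days).
P(N = 3) = e^(−2.912) · 2.912^3/3! ≈ 0.2237.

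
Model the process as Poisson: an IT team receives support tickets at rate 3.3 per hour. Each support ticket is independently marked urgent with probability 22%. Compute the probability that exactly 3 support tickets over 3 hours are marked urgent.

0.1950

Thinning: the support tickets that are marked urgent themselves form a Poisson process with rate 0.22 × 3.3 = 0.726 per hour.
Over the interval, μ = 0.726 × 3 = 2.178 (3 hours).
P(N = 3) = e^(−2.178) · 2.178^3/3! ≈ 0.1950.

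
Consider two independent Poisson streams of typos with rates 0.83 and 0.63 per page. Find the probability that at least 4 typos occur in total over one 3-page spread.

Independent Poisson processes superpose: combined rate λ = 0.83 + 0.63 = 1.46 per page.
Over the interval, μ = 1.46 × 3 = 4.38 (a 3-page spread = 3 pages).
P(N ≥ 4) = 1 − P(N ≤ 3) ≈ 0.6371.

0.6371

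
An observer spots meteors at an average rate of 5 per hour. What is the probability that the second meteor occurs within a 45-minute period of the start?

Over the interval, μ = 5 × 0.75 = 3.75 (a 45-minute period = 0.75 hours).
The second arrival falls in the interval iff at least 2 events occur there: P(S_2 ≤ t) = P(N ≥ 2) = 1 − P(N ≤ 1) ≈ 0.8883.

0.8883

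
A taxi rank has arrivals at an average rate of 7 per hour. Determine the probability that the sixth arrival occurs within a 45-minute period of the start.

Over the interval, μ = 7 × 0.75 = 5.25 (a 45-minute period = 0.75 hours).
The sixth arrival falls in the interval iff at least 6 events occur there: P(S_6 ≤ t) = P(N ≥ 6) = 1 − P(N ≤ 5) ≈ 0.4278.

0.4278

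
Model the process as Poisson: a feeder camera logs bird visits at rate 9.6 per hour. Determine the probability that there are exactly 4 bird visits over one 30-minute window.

0.1820

Over the interval, μ = 9.6 × 0.5 = 4.8 (a 30-minute window = 0.5 hours).
P(N = 4) = e^(−μ) μ^4/4! = e^(−4.8) · 4.8^4/24 ≈ 0.1820.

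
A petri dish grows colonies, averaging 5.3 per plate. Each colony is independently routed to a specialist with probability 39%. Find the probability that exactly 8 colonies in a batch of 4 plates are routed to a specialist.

0.1390

Thinning: the colonies that are routed to a specialist themselves form a Poisson process with rate 0.39 × 5.3 = 2.067 per plate.
Over the interval, μ = 2.067 × 4 = 8.268 (a batch of 4 plates = 4 plates).
P(N = 8) = e^(−8.268) · 8.268^8/8! ≈ 0.1390.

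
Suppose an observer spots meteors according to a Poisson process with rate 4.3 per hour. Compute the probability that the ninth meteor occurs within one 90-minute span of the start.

Over the interval, μ = 4.3 × 1.5 = 6.45 (a 90-minute span = 1.5 hours).
The ninth arrival falls in the interval iff at least 9 events occur there: P(S_9 ≤ t) = P(N ≥ 9) = 1 − P(N ≤ 8) ≈ 0.2025.

0.2025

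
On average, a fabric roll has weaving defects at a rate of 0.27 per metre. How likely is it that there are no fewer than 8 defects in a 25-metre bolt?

Over the interval, μ = 0.27 × 25 = 6.75 (a 25-metre bolt = 25 metres).
P(N ≥ 8) = 1 − P(N ≤ 7) = 1 − Σ_{j=0}^{7} e^(−μ) μ^j/j! ≈ 0.3641.

0.3641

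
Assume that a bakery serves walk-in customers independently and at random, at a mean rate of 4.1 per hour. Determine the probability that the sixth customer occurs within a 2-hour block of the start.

Over the interval, μ = 4.1 × 2 = 8.2 (a 2-hour block = 2 hours).
The sixth arrival falls in the interval iff at least 6 events occur there: P(S_6 ≤ t) = P(N ≥ 6) = 1 − P(N ≤ 5) ≈ 0.8264.

0.8264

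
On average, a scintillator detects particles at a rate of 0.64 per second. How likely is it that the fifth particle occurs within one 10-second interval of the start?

0.7649

Over the interval, μ = 0.64 × 10 = 6.4 (a 10-second interval = 10 seconds).
The fifth arrival falls in the interval iff at least 5 events occur there: P(S_5 ≤ t) = P(N ≥ 5) = 1 − P(N ≤ 4) ≈ 0.7649.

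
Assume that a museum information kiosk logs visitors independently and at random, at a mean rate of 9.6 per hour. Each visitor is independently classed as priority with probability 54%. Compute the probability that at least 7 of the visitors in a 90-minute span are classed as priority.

Thinning: the visitors that are classed as priority themselves form a Poisson process with rate 0.54 × 9.6 = 5.184 per hour.
Over the interval, μ = 5.184 × 1.5 = 7.776 (a 90-minute span = 1.5 hours).
P(N ≥ 7) = 1 − P(N ≤ 6) ≈ 0.6585.

0.6585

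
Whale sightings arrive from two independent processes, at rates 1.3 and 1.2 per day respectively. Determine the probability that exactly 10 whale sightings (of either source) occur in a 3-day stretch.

Independent Poisson processes superpose: combined rate λ = 1.3 + 1.2 = 2.5 per day.
Over the interval, μ = 2.5 × 3 = 7.5 (a 3-day stretch = 3 days).
P(N = 10) = e^(−7.5) · 7.5^10/10! ≈ 0.0858.

0.0858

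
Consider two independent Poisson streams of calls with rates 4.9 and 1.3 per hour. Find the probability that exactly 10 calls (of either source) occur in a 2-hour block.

Independent Poisson processes superpose: combined rate λ = 4.9 + 1.3 = 6.2 per hour.
Over the interval, μ = 6.2 × 2 = 12.4 (a 2-hour block = 2 hours).
P(N = 10) = e^(−12.4) · 12.4^10/10! ≈ 0.0975.

0.0975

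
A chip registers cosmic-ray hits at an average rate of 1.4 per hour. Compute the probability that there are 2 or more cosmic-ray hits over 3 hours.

0.9220

Over the interval, μ = 1.4 × 3 = 4.2 (3 hours).
P(N ≥ 2) = 1 − P(N ≤ 1) = 1 − Σ_{j=0}^{1} e^(−μ) μ^j/j! ≈ 0.9220.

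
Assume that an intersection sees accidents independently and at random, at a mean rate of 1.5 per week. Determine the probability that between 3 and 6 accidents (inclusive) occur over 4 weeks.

0.5443

Over the interval, μ = 1.5 × 4 = 6 (4 weeks).
P(3 ≤ N ≤ 6) = Σ_{j=3}^{6} e^(−6) · 6^j/j! ≈ 0.5443.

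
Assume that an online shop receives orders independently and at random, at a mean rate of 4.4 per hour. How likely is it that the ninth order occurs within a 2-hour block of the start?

Over the interval, μ = 4.4 × 2 = 8.8 (a 2-hour block = 2 hours).
The ninth arrival falls in the interval iff at least 9 events occur there: P(S_9 ≤ t) = P(N ≥ 9) = 1 − P(N ≤ 8) ≈ 0.5177.

0.5177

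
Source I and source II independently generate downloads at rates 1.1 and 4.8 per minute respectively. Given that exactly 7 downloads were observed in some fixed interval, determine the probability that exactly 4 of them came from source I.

0.0228

Given the total, each event is independently from source I with probability p = λ_I/(λ_I+λ_II) = 1.1/5.9 ≈ 0.1864.
So K ~ Binomial(7, 1.1/5.9): P(K = 4) = C(7,4) · (1.1/5.9)^4 · (4.8/5.9)^3 ≈ 0.0228.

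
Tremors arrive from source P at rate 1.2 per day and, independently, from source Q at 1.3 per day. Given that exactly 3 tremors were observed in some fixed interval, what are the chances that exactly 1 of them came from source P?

Given the total, each event is independently from source P with probability p = λ_P/(λ_P+λ_Q) = 1.2/2.5 = 0.4800.
So K ~ Binomial(3, 1.2/2.5): P(K = 1) = C(3,1) · (1.2/2.5)^1 · (1.3/2.5)^2 ≈ 0.3894.

0.3894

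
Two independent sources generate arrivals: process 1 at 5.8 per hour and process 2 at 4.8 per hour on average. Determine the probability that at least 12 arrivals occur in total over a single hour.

Independent Poisson processes superpose: combined rate λ = 5.8 + 4.8 = 10.6 per hour.
So μ = 10.6.
P(N ≥ 12) = 1 − P(N ≤ 11) ≈ 0.3731.

0.3731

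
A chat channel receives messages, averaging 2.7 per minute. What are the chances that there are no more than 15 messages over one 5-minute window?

Over the interval, μ = 2.7 × 5 = 13.5 (a 5-minute window = 5 minutes).
P(N ≤ 15) = Σ_{j=0}^{15} e^(−μ) μ^j/j! ≈ 0.7178.

0.7178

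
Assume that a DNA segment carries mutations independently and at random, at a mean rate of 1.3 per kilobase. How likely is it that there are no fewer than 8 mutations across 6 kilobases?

Over the interval, μ = 1.3 × 6 = 7.8 (6 kilobases).
P(N ≥ 8) = 1 − P(N ≤ 7) = 1 − Σ_{j=0}^{7} e^(−μ) μ^j/j! ≈ 0.5188.

0.5188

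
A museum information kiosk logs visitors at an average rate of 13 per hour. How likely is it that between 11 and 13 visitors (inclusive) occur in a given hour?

0.3214

With mean μ = 13 per hour,
P(11 ≤ N ≤ 13) = Σ_{j=11}^{13} e^(−13) · 13^j/j! ≈ 0.3214.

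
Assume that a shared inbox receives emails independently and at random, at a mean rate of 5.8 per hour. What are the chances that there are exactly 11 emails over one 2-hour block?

0.1175

Over the interval, μ = 5.8 × 2 = 11.6 (a 2-hour block = 2 hours).
P(N = 11) = e^(−μ) μ^11/11! = e^(−11.6) · 11.6^11/39916800 ≈ 0.1175.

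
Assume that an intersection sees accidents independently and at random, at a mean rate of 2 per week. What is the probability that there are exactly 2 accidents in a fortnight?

Over the interval, μ = 2 × 2 = 4 (a fortnight = 2 weeks).
P(N = 2) = e^(−μ) μ^2/2! = e^(−4) · 4^2/2 ≈ 0.1465.

0.1465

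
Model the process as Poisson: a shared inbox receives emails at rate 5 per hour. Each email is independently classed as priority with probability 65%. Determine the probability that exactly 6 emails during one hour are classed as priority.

Thinning: the emails that are classed as priority themselves form a Poisson process with rate 0.65 × 5 = 3.25 per hour.
So μ = 3.25.
P(N = 6) = e^(−3.25) · 3.25^6/6! ≈ 0.0635.

0.0635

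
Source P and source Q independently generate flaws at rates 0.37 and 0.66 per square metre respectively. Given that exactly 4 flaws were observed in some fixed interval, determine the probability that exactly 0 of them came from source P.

Given the total, each event is independently from source P with probability p = λ_P/(λ_P+λ_Q) = 0.37/1.03 ≈ 0.3592.
So K ~ Binomial(4, 0.37/1.03): P(K = 0) = C(4,0) · (0.37/1.03)^0 · (0.66/1.03)^4 ≈ 0.1686.

0.1686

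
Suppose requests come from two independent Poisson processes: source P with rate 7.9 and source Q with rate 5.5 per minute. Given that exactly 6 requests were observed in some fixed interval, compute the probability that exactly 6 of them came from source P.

0.0420

Given the total, each event is independently from source P with probability p = λ_P/(λ_P+λ_Q) = 7.9/13.4 ≈ 0.5896.
So K ~ Binomial(6, 7.9/13.4): P(K = 6) = C(6,6) · (7.9/13.4)^6 · (5.5/13.4)^0 ≈ 0.0420.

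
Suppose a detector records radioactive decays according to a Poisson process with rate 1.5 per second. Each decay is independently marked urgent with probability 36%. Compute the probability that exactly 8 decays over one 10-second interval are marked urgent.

Thinning: the decays that are marked urgent themselves form a Poisson process with rate 0.36 × 1.5 = 0.54 per second.
Over the interval, μ = 0.54 × 10 = 5.4 (a 10-second interval = 10 seconds).
P(N = 8) = e^(−5.4) · 5.4^8/8! ≈ 0.0810.

0.0810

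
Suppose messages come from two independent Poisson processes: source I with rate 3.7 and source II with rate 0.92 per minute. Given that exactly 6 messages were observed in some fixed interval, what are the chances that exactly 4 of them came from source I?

Given the total, each event is independently from source I with probability p = λ_I/(λ_I+λ_II) = 3.7/4.62 ≈ 0.8009.
So K ~ Binomial(6, 3.7/4.62): P(K = 4) = C(6,4) · (3.7/4.62)^4 · (0.92/4.62)^2 ≈ 0.2447.

0.2447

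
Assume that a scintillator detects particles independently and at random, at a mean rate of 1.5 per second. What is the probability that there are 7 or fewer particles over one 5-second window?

Over the interval, μ = 1.5 × 5 = 7.5 (a 5-second window = 5 seconds).
P(N ≤ 7) = Σ_{j=0}^{7} e^(−μ) μ^j/j! ≈ 0.5246.

0.5246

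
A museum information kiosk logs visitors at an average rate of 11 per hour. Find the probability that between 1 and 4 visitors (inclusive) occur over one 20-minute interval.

0.6681

Over the interval, μ = 11 × 1/3 ≈ 3.66667 (a 20-minute interval = 1/3 hours).
P(1 ≤ N ≤ 4) = Σ_{j=1}^{4} e^(−3.66667) · 3.66667^j/j! ≈ 0.6681.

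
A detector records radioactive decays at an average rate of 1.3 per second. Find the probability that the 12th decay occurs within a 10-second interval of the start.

Over the interval, μ = 1.3 × 10 = 13 (a 10-second interval = 10 seconds).
The 12th arrival falls in the interval iff at least 12 events occur there: P(S_12 ≤ t) = P(N ≥ 12) = 1 − P(N ≤ 11) ≈ 0.6468.

0.6468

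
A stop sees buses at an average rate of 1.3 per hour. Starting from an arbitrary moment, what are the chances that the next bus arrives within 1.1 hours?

0.7607

Inter-arrival times are exponential with rate λ = 1.3 per hour.
P(T ≤ 1.1) = 1 − e^(−λt) = 1 − e^(−1.3 × 1.1) = 1 − e^(−1.43) ≈ 0.7607.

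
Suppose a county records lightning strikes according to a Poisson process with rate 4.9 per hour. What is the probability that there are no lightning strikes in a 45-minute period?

0.0253

Over the interval, μ = 4.9 × 0.75 = 3.675 (a 45-minute period = 0.75 hours).
P(N = 0) = e^(−μ) μ^0/0! = e^(−3.675) · 3.675^0/1 ≈ 0.0253.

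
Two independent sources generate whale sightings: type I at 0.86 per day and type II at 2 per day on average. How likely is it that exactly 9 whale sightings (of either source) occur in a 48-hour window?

Independent Poisson processes superpose: combined rate λ = 0.86 + 2 = 2.86 per day.
Over the interval, μ = 2.86 × 2 = 5.72 (a 48-hour window = 2 days).
P(N = 9) = e^(−5.72) · 5.72^9/9! ≈ 0.0592.

0.0592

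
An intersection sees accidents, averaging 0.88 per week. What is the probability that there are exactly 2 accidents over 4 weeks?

0.1834

Over the interval, μ = 0.88 × 4 = 3.52 (4 weeks).
P(N = 2) = e^(−μ) μ^2/2! = e^(−3.52) · 3.52^2/2 ≈ 0.1834.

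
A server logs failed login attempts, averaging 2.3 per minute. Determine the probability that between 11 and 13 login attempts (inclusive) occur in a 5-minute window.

Over the interval, μ = 2.3 × 5 = 11.5 (a 5-minute window = 5 minutes).
P(11 ≤ N ≤ 13) = Σ_{j=11}^{13} e^(−11.5) · 11.5^j/j! ≈ 0.3313.

0.3313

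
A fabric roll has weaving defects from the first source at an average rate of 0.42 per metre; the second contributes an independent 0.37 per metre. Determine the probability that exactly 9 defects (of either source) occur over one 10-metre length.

0.1224

Independent Poisson processes superpose: combined rate λ = 0.42 + 0.37 = 0.79 per metre.
Over the interval, μ = 0.79 × 10 = 7.9 (a 10-metre length = 10 metres).
P(N = 9) = e^(−7.9) · 7.9^9/9! ≈ 0.1224.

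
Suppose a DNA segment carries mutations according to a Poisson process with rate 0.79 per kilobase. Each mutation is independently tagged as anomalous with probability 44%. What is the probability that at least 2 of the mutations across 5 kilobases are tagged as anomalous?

0.5185

Thinning: the mutations that are tagged as anomalous themselves form a Poisson process with rate 0.44 × 0.79 = 0.3476 per kilobase.
Over the interval, μ = 0.3476 × 5 = 1.738 (5 kilobases).
P(N ≥ 2) = 1 − P(N ≤ 1) ≈ 0.5185.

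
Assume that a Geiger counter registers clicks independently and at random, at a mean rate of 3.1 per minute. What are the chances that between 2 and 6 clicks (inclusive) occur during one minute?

0.7765

With mean μ = 3.1 per minute,
P(2 ≤ N ≤ 6) = Σ_{j=2}^{6} e^(−3.1) · 3.1^j/j! ≈ 0.7765.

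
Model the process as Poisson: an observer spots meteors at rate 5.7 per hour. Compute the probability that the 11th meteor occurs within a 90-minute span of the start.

Over the interval, μ = 5.7 × 1.5 = 8.55 (a 90-minute span = 1.5 hours).
The 11th arrival falls in the interval iff at least 11 events occur there: P(S_11 ≤ t) = P(N ≥ 11) = 1 − P(N ≤ 10) ≈ 0.2422.

0.2422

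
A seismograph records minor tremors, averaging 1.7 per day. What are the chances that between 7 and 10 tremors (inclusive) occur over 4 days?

Over the interval, μ = 1.7 × 4 = 6.8 (4 days).
P(7 ≤ N ≤ 10) = Σ_{j=7}^{10} e^(−6.8) · 6.8^j/j! ≈ 0.4351.

0.4351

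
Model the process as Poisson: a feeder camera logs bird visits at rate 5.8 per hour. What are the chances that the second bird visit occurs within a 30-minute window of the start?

Over the interval, μ = 5.8 × 0.5 = 2.9 (a 30-minute window = 0.5 hours).
The second arrival falls in the interval iff at least 2 events occur there: P(S_2 ≤ t) = P(N ≥ 2) = 1 − P(N ≤ 1) ≈ 0.7854.

0.7854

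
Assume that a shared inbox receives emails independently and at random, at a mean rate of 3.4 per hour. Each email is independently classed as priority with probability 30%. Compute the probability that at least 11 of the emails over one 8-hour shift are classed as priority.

0.2003

Thinning: the emails that are classed as priority themselves form a Poisson process with rate 0.3 × 3.4 = 1.02 per hour.
Over the interval, μ = 1.02 × 8 = 8.16 (an 8-hour shift = 8 hours).
P(N ≥ 11) = 1 − P(N ≤ 10) ≈ 0.2003.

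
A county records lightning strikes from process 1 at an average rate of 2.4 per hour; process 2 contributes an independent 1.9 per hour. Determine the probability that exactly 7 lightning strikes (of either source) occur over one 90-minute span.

0.1456

Independent Poisson processes superpose: combined rate λ = 2.4 + 1.9 = 4.3 per hour.
Over the interval, μ = 4.3 × 1.5 = 6.45 (a 90-minute span = 1.5 hours).
P(N = 7) = e^(−6.45) · 6.45^7/7! ≈ 0.1456.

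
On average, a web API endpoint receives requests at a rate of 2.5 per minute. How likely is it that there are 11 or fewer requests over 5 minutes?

Over the interval, μ = 2.5 × 5 = 12.5 (5 minutes).
P(N ≤ 11) = Σ_{j=0}^{11} e^(−μ) μ^j/j! ≈ 0.4058.

0.4058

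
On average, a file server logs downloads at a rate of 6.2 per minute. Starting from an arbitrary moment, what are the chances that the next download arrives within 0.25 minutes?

0.7878

Inter-arrival times are exponential with rate λ = 6.2 per minute.
P(T ≤ 0.25) = 1 − e^(−λt) = 1 − e^(−6.2 × 0.25) = 1 − e^(−1.55) ≈ 0.7878.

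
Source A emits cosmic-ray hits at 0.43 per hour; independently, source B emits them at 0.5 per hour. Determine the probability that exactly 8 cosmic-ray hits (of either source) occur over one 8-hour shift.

0.1367

Independent Poisson processes superpose: combined rate λ = 0.43 + 0.5 = 0.93 per hour.
Over the interval, μ = 0.93 × 8 = 7.44 (an 8-hour shift = 8 hours).
P(N = 8) = e^(−7.44) · 7.44^8/8! ≈ 0.1367.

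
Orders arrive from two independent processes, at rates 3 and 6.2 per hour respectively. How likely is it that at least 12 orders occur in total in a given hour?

Independent Poisson processes superpose: combined rate λ = 3 + 6.2 = 9.2 per hour.
So μ = 9.2.
P(N ≥ 12) = 1 − P(N ≤ 11) ≈ 0.2168.

0.2168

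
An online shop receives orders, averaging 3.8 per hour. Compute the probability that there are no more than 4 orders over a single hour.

With mean μ = 3.8 per hour,
P(N ≤ 4) = Σ_{j=0}^{4} e^(−μ) μ^j/j! ≈ 0.6678.

0.6678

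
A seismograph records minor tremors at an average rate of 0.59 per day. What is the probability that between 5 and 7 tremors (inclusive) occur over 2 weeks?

Over the interval, μ = 0.59 × 14 = 8.26 (2 weeks = 14 days).
P(5 ≤ N ≤ 7) = Σ_{j=5}^{7} e^(−8.26) · 8.26^j/j! ≈ 0.3316.

0.3316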